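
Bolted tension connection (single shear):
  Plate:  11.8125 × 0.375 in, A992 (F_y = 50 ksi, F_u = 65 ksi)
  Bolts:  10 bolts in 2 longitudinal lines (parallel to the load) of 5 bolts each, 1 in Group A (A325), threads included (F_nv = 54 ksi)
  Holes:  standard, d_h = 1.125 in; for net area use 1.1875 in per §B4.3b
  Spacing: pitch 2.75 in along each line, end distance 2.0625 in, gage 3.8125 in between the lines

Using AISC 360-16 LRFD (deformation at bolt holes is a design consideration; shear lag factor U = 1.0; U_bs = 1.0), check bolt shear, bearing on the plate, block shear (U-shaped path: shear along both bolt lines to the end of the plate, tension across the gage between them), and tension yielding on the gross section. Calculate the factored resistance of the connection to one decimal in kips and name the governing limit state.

199.3 kips (gross-section yield governs)

Bolt shear: A_b = π(1)²/4 = 0.7854 in². φR_n = 0.75 × 54 × 0.7854 × 10 × 1 = 318.1 kips.
Bearing (0.375 in plate, F_u = 65 ksi): end bolts L_c = 2.0625 − 1.125/2 = 1.5, R_n = min(1.2×1.5×0.375×65, 2.4×1×0.375×65) = 43.875 kips/bolt; interior L_c = 2.75 − 1.125 = 1.625, R_n = 47.531 kips/bolt. φR_n = 0.75 × (2×43.875 + 8×47.531) = 351.0 kips.
Block shear: shear path 2×[2.0625+4×2.75] = 2×13.0625 in, A_gv = 9.7969, A_nv = 2×(13.0625 − 4.5×1.1875)×0.375 = 5.7891 in²; tension across gage: (3.8125 − 1×1.1875)×0.375 = 0.98438 in². R_n = min(0.6×65×5.7891, 0.6×50×9.7969) + 1.0×65×0.98438 = min(225.77, 293.91) + 63.985 = 289.76 kips. φR_n = 0.75 × 289.76 = 217.3 kips.
Tension yield (gross): A_g = 11.8125×0.375 = 4.4297 in². φR_n = 0.90 × 50 × 4.4297 = 199.3 kips.
Governing: min(318.1, 351.0, 217.3, 199.3) = 199.3 kips → gross-section yield.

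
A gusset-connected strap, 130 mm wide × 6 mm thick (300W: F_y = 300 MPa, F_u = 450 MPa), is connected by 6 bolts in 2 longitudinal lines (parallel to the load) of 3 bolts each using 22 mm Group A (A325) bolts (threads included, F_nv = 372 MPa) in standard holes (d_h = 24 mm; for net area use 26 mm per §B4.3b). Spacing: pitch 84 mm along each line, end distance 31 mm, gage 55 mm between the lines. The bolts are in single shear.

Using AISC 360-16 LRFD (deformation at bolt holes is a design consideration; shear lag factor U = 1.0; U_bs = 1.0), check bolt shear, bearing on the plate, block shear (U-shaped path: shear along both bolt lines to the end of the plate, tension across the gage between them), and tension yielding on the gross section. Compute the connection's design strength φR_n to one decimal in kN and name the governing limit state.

Bolt shear: A_b = π(22)²/4 = 380.13 mm². φR_n = 0.75 × 372 × 380.13 × 6 × 1 = 636.3 kN.
Bearing (6 mm plate, F_u = 450 MPa): end bolts L_c = 31 − 24/2 = 19, R_n = min(1.2×19×6×450, 2.4×22×6×450) = 61.56 kN/bolt; interior L_c = 84 − 24 = 60, R_n = 142.56 kN/bolt. φR_n = 0.75 × (2×61.56 + 4×142.56) = 520.0 kN.
Block shear: shear path 2×[31+2×84] = 2×199 mm, A_gv = 2388, A_nv = 2×(199 − 2.5×26)×6 = 1608 mm²; tension across gage: (55 − 1×26)×6 = 174 mm². R_n = min(0.6×450×1608, 0.6×300×2388) + 1.0×450×174 = min(434.16, 429.84) + 78.3 = 508.14 kN. φR_n = 0.75 × 508.14 = 381.1 kN.
Tension yield (gross): A_g = 130×6 = 780 mm². φR_n = 0.90 × 300 × 780 = 210.6 kN.
Governing: min(636.3, 520.0, 381.1, 210.6) = 210.6 kN → gross-section yield.

210.6 kN (gross-section yield governs)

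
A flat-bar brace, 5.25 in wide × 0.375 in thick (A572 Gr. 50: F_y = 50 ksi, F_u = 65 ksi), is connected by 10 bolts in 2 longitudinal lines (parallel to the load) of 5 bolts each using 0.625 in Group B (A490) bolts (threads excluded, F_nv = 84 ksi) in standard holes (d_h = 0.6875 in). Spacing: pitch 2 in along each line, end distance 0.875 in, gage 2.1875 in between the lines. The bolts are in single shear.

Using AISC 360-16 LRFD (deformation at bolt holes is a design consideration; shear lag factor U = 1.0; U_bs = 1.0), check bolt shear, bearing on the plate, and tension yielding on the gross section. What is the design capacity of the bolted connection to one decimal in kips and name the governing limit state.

Bolt shear: A_b = π(0.625)²/4 = 0.3068 in². φR_n = 0.75 × 84 × 0.3068 × 10 × 1 = 193.3 kips.
Bearing (0.375 in plate, F_u = 65 ksi): end bolts L_c = 0.875 − 0.6875/2 = 0.53125, R_n = min(1.2×0.53125×0.375×65, 2.4×0.625×0.375×65) = 15.539 kips/bolt; interior L_c = 2 − 0.6875 = 1.3125, R_n = 36.563 kips/bolt. φR_n = 0.75 × (2×15.539 + 8×36.563) = 242.7 kips.
Tension yield (gross): A_g = 5.25×0.375 = 1.9688 in². φR_n = 0.90 × 50 × 1.9688 = 88.6 kips.
Governing: min(193.3, 242.7, 88.6) = 88.6 kips → gross-section yield.

88.6 kips (gross-section yield governs)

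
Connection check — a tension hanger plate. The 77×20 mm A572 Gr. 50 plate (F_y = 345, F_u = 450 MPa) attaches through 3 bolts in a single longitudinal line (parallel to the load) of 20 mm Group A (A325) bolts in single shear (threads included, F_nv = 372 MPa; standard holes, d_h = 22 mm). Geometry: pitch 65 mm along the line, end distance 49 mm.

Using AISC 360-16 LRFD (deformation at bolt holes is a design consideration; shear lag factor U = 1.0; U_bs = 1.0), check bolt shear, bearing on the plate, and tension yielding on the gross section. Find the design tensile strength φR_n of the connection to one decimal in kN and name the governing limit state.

Bolt shear: A_b = π(20)²/4 = 314.16 mm². φR_n = 0.75 × 372 × 314.16 × 3 × 1 = 263.0 kN.
Bearing (20 mm plate, F_u = 450 MPa): end bolts L_c = 49 − 22/2 = 38, R_n = min(1.2×38×20×450, 2.4×20×20×450) = 410.4 kN/bolt; interior L_c = 65 − 22 = 43, R_n = 432 kN/bolt. φR_n = 0.75 × (1×410.4 + 2×432) = 955.8 kN.
Tension yield (gross): A_g = 77×20 = 1540 mm². φR_n = 0.90 × 345 × 1540 = 478.2 kN.
Governing: min(263.0, 955.8, 478.2) = 263.0 kN → bolt shear.

263.0 kN (bolt shear governs)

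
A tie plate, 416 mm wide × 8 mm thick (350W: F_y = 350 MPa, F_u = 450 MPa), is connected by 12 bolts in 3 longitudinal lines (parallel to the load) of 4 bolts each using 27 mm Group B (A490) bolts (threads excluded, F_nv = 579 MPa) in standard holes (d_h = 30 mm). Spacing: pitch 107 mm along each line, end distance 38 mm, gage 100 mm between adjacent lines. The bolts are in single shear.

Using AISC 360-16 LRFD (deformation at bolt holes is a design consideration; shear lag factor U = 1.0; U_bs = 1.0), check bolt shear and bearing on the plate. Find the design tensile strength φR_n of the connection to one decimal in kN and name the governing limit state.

1798.2 kN (bearing governs)

Bolt shear: A_b = π(27)²/4 = 572.56 mm². φR_n = 0.75 × 579 × 572.56 × 12 × 1 = 2983.6 kN.
Bearing (8 mm plate, F_u = 450 MPa): end bolts L_c = 38 − 30/2 = 23, R_n = min(1.2×23×8×450, 2.4×27×8×450) = 99.36 kN/bolt; interior L_c = 107 − 30 = 77, R_n = 233.28 kN/bolt. φR_n = 0.75 × (3×99.36 + 9×233.28) = 1798.2 kN.
Governing: min(2983.6, 1798.2) = 1798.2 kN → bearing.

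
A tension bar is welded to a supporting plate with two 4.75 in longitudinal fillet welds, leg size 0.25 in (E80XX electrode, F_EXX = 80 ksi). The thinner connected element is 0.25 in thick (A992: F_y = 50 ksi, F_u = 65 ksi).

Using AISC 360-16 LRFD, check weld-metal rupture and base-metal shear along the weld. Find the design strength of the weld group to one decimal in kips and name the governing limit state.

Weld metal: throat = 0.707×0.25 = 0.17675 in, L = 2×4.75 = 9.5 in. φR_n = 0.75 × 0.6 × 80 × 0.17675 × 9.5 = 60.4 kips.
Base metal shear (0.25 in plate): yield φR_n = 1.0×0.6×50×0.25×9.5 = 71.3 kips; rupture φR_n = 0.75×0.6×65×0.25×9.5 = 69.5 kips; take 69.5 kips (rupture).
Governing: min(60.4, 69.5) = 60.4 kips → weld metal.

60.4 kips (weld metal governs)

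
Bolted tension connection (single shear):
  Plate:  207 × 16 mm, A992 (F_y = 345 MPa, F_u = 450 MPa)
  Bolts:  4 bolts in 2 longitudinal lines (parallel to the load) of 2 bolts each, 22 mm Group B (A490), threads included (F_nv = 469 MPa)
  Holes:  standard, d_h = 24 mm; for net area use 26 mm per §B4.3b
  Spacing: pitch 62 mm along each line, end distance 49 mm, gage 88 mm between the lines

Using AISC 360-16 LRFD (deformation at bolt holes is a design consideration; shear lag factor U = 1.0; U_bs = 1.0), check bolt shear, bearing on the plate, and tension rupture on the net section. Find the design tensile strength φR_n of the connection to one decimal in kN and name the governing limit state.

534.8 kN (bolt shear governs)

Bolt shear: A_b = π(22)²/4 = 380.13 mm². φR_n = 0.75 × 469 × 380.13 × 4 × 1 = 534.8 kN.
Bearing (16 mm plate, F_u = 450 MPa): end bolts L_c = 49 − 24/2 = 37, R_n = min(1.2×37×16×450, 2.4×22×16×450) = 319.68 kN/bolt; interior L_c = 62 − 24 = 38, R_n = 328.32 kN/bolt. φR_n = 0.75 × (2×319.68 + 2×328.32) = 972.0 kN.
Tension rupture (net): A_n = (207 − 2×26)×16 = 2480 mm² (U = 1.0, A_e = A_n). φR_n = 0.75 × 450 × 2480 = 837.0 kN.
Governing: min(534.8, 972.0, 837.0) = 534.8 kN → bolt shear.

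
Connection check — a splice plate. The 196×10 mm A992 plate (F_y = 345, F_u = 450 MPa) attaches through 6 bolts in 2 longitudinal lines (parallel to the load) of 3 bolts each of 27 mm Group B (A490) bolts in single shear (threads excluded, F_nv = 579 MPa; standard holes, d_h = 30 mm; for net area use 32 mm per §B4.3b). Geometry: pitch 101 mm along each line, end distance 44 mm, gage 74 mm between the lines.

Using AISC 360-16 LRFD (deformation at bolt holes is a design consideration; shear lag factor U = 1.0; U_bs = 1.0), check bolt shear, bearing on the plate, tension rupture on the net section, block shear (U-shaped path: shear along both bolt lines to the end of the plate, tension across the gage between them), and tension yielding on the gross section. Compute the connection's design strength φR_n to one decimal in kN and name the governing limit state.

445.5 kN (net-section rupture governs)

Bolt shear: A_b = π(27)²/4 = 572.56 mm². φR_n = 0.75 × 579 × 572.56 × 6 × 1 = 1491.8 kN.
Bearing (10 mm plate, F_u = 450 MPa): end bolts L_c = 44 − 30/2 = 29, R_n = min(1.2×29×10×450, 2.4×27×10×450) = 156.6 kN/bolt; interior L_c = 101 − 30 = 71, R_n = 291.6 kN/bolt. φR_n = 0.75 × (2×156.6 + 4×291.6) = 1109.7 kN.
Tension rupture (net): A_n = (196 − 2×32)×10 = 1320 mm² (U = 1.0, A_e = A_n). φR_n = 0.75 × 450 × 1320 = 445.5 kN.
Block shear: shear path 2×[44+2×101] = 2×246 mm, A_gv = 4920, A_nv = 2×(246 − 2.5×32)×10 = 3320 mm²; tension across gage: (74 − 1×32)×10 = 420 mm². R_n = min(0.6×450×3320, 0.6×345×4920) + 1.0×450×420 = min(896.4, 1018.4) + 189 = 1085.4 kN. φR_n = 0.75 × 1085.4 = 814.1 kN.
Tension yield (gross): A_g = 196×10 = 1960 mm². φR_n = 0.90 × 345 × 1960 = 608.6 kN.
Governing: min(1491.8, 1109.7, 445.5, 814.1, 608.6) = 445.5 kN → net-section rupture.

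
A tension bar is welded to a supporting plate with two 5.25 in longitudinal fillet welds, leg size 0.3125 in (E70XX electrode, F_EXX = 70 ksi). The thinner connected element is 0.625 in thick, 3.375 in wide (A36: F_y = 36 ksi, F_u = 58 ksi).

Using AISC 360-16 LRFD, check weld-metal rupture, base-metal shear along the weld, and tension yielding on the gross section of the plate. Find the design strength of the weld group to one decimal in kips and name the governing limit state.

Weld metal: throat = 0.707×0.3125 = 0.22094 in, L = 2×5.25 = 10.5 in. φR_n = 0.75 × 0.6 × 70 × 0.22094 × 10.5 = 73.1 kips.
Base metal shear (0.625 in plate): yield φR_n = 1.0×0.6×36×0.625×10.5 = 141.8 kips; rupture φR_n = 0.75×0.6×58×0.625×10.5 = 171.3 kips; take 141.8 kips (yield).
Tension yield (gross): A_g = 3.375×0.625 = 2.1094 in². φR_n = 0.90 × 36 × 2.1094 = 68.3 kips.
Governing: min(73.1, 141.8, 68.3) = 68.3 kips → gross-section yield.

68.3 kips (gross-section yield governs)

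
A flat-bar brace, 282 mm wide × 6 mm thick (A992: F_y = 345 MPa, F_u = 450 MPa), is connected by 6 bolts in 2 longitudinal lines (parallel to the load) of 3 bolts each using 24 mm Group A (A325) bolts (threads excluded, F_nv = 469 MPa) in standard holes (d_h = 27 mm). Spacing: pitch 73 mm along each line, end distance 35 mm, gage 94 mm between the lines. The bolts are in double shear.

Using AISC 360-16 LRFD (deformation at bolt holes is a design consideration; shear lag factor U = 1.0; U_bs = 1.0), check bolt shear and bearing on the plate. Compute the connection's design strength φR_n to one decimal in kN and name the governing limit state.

Bolt shear: A_b = π(24)²/4 = 452.39 mm². φR_n = 0.75 × 469 × 452.39 × 6 × 2 = 1909.5 kN.
Bearing (6 mm plate, F_u = 450 MPa): end bolts L_c = 35 − 27/2 = 21.5, R_n = min(1.2×21.5×6×450, 2.4×24×6×450) = 69.66 kN/bolt; interior L_c = 73 − 27 = 46, R_n = 149.04 kN/bolt. φR_n = 0.75 × (2×69.66 + 4×149.04) = 551.6 kN.
Governing: min(1909.5, 551.6) = 551.6 kN → bearing.

551.6 kN (bearing governs)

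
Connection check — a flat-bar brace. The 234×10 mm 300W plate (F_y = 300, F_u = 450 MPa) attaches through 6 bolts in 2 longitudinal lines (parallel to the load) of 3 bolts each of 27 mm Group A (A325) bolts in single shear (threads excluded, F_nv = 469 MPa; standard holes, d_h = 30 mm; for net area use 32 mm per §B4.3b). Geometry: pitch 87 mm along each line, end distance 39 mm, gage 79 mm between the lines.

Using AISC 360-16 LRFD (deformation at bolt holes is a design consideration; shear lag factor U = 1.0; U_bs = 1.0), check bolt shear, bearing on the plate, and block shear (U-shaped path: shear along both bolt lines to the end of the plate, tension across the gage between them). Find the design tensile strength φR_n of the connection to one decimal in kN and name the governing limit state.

697.3 kN (block shear governs)

Bolt shear: A_b = π(27)²/4 = 572.56 mm². φR_n = 0.75 × 469 × 572.56 × 6 × 1 = 1208.4 kN.
Bearing (10 mm plate, F_u = 450 MPa): end bolts L_c = 39 − 30/2 = 24, R_n = min(1.2×24×10×450, 2.4×27×10×450) = 129.6 kN/bolt; interior L_c = 87 − 30 = 57, R_n = 291.6 kN/bolt. φR_n = 0.75 × (2×129.6 + 4×291.6) = 1069.2 kN.
Block shear: shear path 2×[39+2×87] = 2×213 mm, A_gv = 4260, A_nv = 2×(213 − 2.5×32)×10 = 2660 mm²; tension across gage: (79 − 1×32)×10 = 470 mm². R_n = min(0.6×450×2660, 0.6×300×4260) + 1.0×450×470 = min(718.2, 766.8) + 211.5 = 929.7 kN. φR_n = 0.75 × 929.7 = 697.3 kN.
Governing: min(1208.4, 1069.2, 697.3) = 697.3 kN → block shear.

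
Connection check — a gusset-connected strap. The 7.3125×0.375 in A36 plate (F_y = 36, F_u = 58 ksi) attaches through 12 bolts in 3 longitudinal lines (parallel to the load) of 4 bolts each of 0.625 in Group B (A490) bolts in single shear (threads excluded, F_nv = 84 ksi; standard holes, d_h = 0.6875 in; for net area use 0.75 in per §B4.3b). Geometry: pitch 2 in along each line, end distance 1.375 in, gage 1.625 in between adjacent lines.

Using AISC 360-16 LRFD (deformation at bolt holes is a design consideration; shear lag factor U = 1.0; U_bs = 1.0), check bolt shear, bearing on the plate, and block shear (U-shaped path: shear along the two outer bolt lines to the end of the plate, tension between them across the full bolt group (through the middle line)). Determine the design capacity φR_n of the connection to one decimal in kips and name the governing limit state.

118.2 kips (block shear governs)

Bolt shear: A_b = π(0.625)²/4 = 0.3068 in². φR_n = 0.75 × 84 × 0.3068 × 12 × 1 = 231.9 kips.
Bearing (0.375 in plate, F_u = 58 ksi): end bolts L_c = 1.375 − 0.6875/2 = 1.03125, R_n = min(1.2×1.03125×0.375×58, 2.4×0.625×0.375×58) = 26.916 kips/bolt; interior L_c = 2 − 0.6875 = 1.3125, R_n = 32.625 kips/bolt. φR_n = 0.75 × (3×26.916 + 9×32.625) = 280.8 kips.
Block shear: shear path 2×[1.375+3×2] = 2×7.375 in, A_gv = 5.5313, A_nv = 2×(7.375 − 3.5×0.75)×0.375 = 3.5625 in²; tension across gage: (3.25 − 2×0.75)×0.375 = 0.65625 in². R_n = min(0.6×58×3.5625, 0.6×36×5.5313) + 1.0×58×0.65625 = min(123.98, 119.48) + 38.063 = 157.54 kips. φR_n = 0.75 × 157.54 = 118.2 kips.
Governing: min(231.9, 280.8, 118.2) = 118.2 kips → block shear.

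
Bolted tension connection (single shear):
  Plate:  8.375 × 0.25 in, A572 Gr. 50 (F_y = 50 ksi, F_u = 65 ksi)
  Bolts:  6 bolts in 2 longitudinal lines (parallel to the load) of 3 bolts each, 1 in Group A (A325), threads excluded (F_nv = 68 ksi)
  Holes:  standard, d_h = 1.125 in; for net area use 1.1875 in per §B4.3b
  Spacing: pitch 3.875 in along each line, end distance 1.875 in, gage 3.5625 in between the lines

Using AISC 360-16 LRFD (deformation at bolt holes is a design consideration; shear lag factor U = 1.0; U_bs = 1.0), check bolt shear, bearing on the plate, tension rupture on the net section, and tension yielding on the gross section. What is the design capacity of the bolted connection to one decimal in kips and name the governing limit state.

Bolt shear: A_b = π(1)²/4 = 0.7854 in². φR_n = 0.75 × 68 × 0.7854 × 6 × 1 = 240.3 kips.
Bearing (0.25 in plate, F_u = 65 ksi): end bolts L_c = 1.875 − 1.125/2 = 1.3125, R_n = min(1.2×1.3125×0.25×65, 2.4×1×0.25×65) = 25.594 kips/bolt; interior L_c = 3.875 − 1.125 = 2.75, R_n = 39 kips/bolt. φR_n = 0.75 × (2×25.594 + 4×39) = 155.4 kips.
Tension rupture (net): A_n = (8.375 − 2×1.1875)×0.25 = 1.5 in² (U = 1.0, A_e = A_n). φR_n = 0.75 × 65 × 1.5 = 73.1 kips.
Tension yield (gross): A_g = 8.375×0.25 = 2.0938 in². φR_n = 0.90 × 50 × 2.0938 = 94.2 kips.
Governing: min(240.3, 155.4, 73.1, 94.2) = 73.1 kips → net-section rupture.

73.1 kips (net-section rupture governs)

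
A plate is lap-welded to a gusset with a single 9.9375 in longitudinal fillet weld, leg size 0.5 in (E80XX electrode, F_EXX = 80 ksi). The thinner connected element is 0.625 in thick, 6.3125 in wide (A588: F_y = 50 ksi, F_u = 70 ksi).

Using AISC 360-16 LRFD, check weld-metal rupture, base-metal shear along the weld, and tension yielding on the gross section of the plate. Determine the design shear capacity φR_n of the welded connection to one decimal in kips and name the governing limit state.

Weld metal: throat = 0.707×0.5 = 0.3535 in, L = 9.9375 in. φR_n = 0.75 × 0.6 × 80 × 0.3535 × 9.9375 = 126.5 kips.
Base metal shear (0.625 in plate): yield φR_n = 1.0×0.6×50×0.625×9.9375 = 186.3 kips; rupture φR_n = 0.75×0.6×70×0.625×9.9375 = 195.6 kips; take 186.3 kips (yield).
Tension yield (gross): A_g = 6.3125×0.625 = 3.9453 in². φR_n = 0.90 × 50 × 3.9453 = 177.5 kips.
Governing: min(126.5, 186.3, 177.5) = 126.5 kips → weld metal.

126.5 kips (weld metal governs)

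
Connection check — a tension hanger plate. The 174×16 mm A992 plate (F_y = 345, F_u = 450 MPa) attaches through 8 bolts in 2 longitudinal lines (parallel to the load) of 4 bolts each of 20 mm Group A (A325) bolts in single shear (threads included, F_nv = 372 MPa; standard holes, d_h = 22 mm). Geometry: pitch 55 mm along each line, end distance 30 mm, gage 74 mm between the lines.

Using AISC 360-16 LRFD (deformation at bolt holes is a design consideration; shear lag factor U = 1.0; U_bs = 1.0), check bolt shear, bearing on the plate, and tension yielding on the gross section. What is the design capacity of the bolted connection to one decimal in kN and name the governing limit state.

701.2 kN (bolt shear governs)

Bolt shear: A_b = π(20)²/4 = 314.16 mm². φR_n = 0.75 × 372 × 314.16 × 8 × 1 = 701.2 kN.
Bearing (16 mm plate, F_u = 450 MPa): end bolts L_c = 30 − 22/2 = 19, R_n = min(1.2×19×16×450, 2.4×20×16×450) = 164.16 kN/bolt; interior L_c = 55 − 22 = 33, R_n = 285.12 kN/bolt. φR_n = 0.75 × (2×164.16 + 6×285.12) = 1529.3 kN.
Tension yield (gross): A_g = 174×16 = 2784 mm². φR_n = 0.90 × 345 × 2784 = 864.4 kN.
Governing: min(701.2, 1529.3, 864.4) = 701.2 kN → bolt shear.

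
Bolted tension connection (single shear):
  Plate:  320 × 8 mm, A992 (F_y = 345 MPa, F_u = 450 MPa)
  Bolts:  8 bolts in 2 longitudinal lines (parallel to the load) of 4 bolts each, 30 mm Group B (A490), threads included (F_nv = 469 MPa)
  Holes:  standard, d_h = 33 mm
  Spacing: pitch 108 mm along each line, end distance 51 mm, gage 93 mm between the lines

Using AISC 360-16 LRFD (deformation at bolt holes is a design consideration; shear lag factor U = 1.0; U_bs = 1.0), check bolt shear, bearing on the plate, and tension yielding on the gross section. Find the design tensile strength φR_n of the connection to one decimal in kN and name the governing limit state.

794.9 kN (gross-section yield governs)

Bolt shear: A_b = π(30)²/4 = 706.86 mm². φR_n = 0.75 × 469 × 706.86 × 8 × 1 = 1989.1 kN.
Bearing (8 mm plate, F_u = 450 MPa): end bolts L_c = 51 − 33/2 = 34.5, R_n = min(1.2×34.5×8×450, 2.4×30×8×450) = 149.04 kN/bolt; interior L_c = 108 − 33 = 75, R_n = 259.2 kN/bolt. φR_n = 0.75 × (2×149.04 + 6×259.2) = 1390.0 kN.
Tension yield (gross): A_g = 320×8 = 2560 mm². φR_n = 0.90 × 345 × 2560 = 794.9 kN.
Governing: min(1989.1, 1390.0, 794.9) = 794.9 kN → gross-section yield.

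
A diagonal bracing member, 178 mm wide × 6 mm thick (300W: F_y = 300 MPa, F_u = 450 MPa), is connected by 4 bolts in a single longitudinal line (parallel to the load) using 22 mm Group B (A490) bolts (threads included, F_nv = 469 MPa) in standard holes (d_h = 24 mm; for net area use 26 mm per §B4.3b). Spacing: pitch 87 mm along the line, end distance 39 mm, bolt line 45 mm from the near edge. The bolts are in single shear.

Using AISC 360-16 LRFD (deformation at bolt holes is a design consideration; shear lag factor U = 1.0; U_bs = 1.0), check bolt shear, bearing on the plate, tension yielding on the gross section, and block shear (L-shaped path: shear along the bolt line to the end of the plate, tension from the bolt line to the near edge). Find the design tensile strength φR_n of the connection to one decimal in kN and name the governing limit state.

288.4 kN (gross-section yield governs)

Bolt shear: A_b = π(22)²/4 = 380.13 mm². φR_n = 0.75 × 469 × 380.13 × 4 × 1 = 534.8 kN.
Bearing (6 mm plate, F_u = 450 MPa): end bolts L_c = 39 − 24/2 = 27, R_n = min(1.2×27×6×450, 2.4×22×6×450) = 87.48 kN/bolt; interior L_c = 87 − 24 = 63, R_n = 142.56 kN/bolt. φR_n = 0.75 × (1×87.48 + 3×142.56) = 386.4 kN.
Tension yield (gross): A_g = 178×6 = 1068 mm². φR_n = 0.90 × 300 × 1068 = 288.4 kN.
Block shear: shear path 1×[39+3×87] = 1×300 mm, A_gv = 1800, A_nv = 1×(300 − 3.5×26)×6 = 1254 mm²; tension to near edge: (45 − 0.5×26)×6 = 192 mm². R_n = min(0.6×450×1254, 0.6×300×1800) + 1.0×450×192 = min(338.58, 324) + 86.4 = 410.4 kN. φR_n = 0.75 × 410.4 = 307.8 kN.
Governing: min(534.8, 386.4, 288.4, 307.8) = 288.4 kN → gross-section yield.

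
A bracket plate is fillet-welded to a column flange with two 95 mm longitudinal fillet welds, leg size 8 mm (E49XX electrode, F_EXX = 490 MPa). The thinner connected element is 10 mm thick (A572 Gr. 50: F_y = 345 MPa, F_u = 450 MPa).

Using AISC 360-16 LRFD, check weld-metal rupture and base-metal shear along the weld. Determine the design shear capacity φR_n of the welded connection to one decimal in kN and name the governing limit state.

Weld metal: throat = 0.707×8 = 5.656 mm, L = 2×95 = 190 mm. φR_n = 0.75 × 0.6 × 490 × 5.656 × 190 = 237.0 kN.
Base metal shear (10 mm plate): yield φR_n = 1.0×0.6×345×10×190 = 393.3 kN; rupture φR_n = 0.75×0.6×450×10×190 = 384.8 kN; take 384.8 kN (rupture).
Governing: min(237.0, 384.8) = 237.0 kN → weld metal.

237.0 kN (weld metal governs)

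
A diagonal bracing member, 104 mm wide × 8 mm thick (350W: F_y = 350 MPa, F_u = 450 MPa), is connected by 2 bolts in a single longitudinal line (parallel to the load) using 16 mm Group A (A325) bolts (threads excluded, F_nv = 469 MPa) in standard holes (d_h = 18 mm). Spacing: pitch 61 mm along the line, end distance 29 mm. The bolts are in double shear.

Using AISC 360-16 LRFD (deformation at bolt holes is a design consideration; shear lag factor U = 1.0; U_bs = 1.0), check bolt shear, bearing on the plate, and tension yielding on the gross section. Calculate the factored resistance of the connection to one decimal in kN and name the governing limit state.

Bolt shear: A_b = π(16)²/4 = 201.06 mm². φR_n = 0.75 × 469 × 201.06 × 2 × 2 = 282.9 kN.
Bearing (8 mm plate, F_u = 450 MPa): end bolts L_c = 29 − 18/2 = 20, R_n = min(1.2×20×8×450, 2.4×16×8×450) = 86.4 kN/bolt; interior L_c = 61 − 18 = 43, R_n = 138.24 kN/bolt. φR_n = 0.75 × (1×86.4 + 1×138.24) = 168.5 kN.
Tension yield (gross): A_g = 104×8 = 832 mm². φR_n = 0.90 × 350 × 832 = 262.1 kN.
Governing: min(282.9, 168.5, 262.1) = 168.5 kN → bearing.

168.5 kN (bearing governs)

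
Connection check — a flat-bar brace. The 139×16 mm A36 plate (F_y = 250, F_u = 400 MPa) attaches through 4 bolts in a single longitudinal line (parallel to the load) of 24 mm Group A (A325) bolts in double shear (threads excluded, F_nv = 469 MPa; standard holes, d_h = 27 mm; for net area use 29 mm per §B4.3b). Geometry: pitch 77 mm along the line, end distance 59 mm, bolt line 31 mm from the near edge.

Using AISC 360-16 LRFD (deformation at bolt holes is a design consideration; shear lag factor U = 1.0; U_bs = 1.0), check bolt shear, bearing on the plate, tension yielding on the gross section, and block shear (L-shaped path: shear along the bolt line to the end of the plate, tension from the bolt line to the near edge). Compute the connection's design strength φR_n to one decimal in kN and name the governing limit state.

Bolt shear: A_b = π(24)²/4 = 452.39 mm². φR_n = 0.75 × 469 × 452.39 × 4 × 2 = 1273.0 kN.
Bearing (16 mm plate, F_u = 400 MPa): end bolts L_c = 59 − 27/2 = 45.5, R_n = min(1.2×45.5×16×400, 2.4×24×16×400) = 349.44 kN/bolt; interior L_c = 77 − 27 = 50, R_n = 368.64 kN/bolt. φR_n = 0.75 × (1×349.44 + 3×368.64) = 1091.5 kN.
Tension yield (gross): A_g = 139×16 = 2224 mm². φR_n = 0.90 × 250 × 2224 = 500.4 kN.
Block shear: shear path 1×[59+3×77] = 1×290 mm, A_gv = 4640, A_nv = 1×(290 − 3.5×29)×16 = 3016 mm²; tension to near edge: (31 − 0.5×29)×16 = 264 mm². R_n = min(0.6×400×3016, 0.6×250×4640) + 1.0×400×264 = min(723.84, 696) + 105.6 = 801.6 kN. φR_n = 0.75 × 801.6 = 601.2 kN.
Governing: min(1273.0, 1091.5, 500.4, 601.2) = 500.4 kN → gross-section yield.

500.4 kN (gross-section yield governs)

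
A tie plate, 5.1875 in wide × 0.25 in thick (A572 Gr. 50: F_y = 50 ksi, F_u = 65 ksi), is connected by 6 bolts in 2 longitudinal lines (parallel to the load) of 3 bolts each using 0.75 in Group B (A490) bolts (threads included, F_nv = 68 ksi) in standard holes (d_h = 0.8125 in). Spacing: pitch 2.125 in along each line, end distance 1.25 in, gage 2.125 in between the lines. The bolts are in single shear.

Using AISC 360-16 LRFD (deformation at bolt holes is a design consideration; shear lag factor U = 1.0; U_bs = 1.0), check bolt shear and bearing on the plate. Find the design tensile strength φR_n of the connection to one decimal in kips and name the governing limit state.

101.5 kips (bearing governs)

Bolt shear: A_b = π(0.75)²/4 = 0.44179 in². φR_n = 0.75 × 68 × 0.44179 × 6 × 1 = 135.2 kips.
Bearing (0.25 in plate, F_u = 65 ksi): end bolts L_c = 1.25 − 0.8125/2 = 0.84375, R_n = min(1.2×0.84375×0.25×65, 2.4×0.75×0.25×65) = 16.453 kips/bolt; interior L_c = 2.125 − 0.8125 = 1.3125, R_n = 25.594 kips/bolt. φR_n = 0.75 × (2×16.453 + 4×25.594) = 101.5 kips.
Governing: min(135.2, 101.5) = 101.5 kips → bearing.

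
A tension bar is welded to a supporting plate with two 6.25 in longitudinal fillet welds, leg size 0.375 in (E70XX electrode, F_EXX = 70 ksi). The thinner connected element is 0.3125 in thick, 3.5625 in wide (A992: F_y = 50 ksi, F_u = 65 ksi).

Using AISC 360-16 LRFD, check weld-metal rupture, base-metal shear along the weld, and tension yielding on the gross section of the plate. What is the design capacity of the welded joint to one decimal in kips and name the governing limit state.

Weld metal: throat = 0.707×0.375 = 0.26513 in, L = 2×6.25 = 12.5 in. φR_n = 0.75 × 0.6 × 70 × 0.26513 × 12.5 = 104.4 kips.
Base metal shear (0.3125 in plate): yield φR_n = 1.0×0.6×50×0.3125×12.5 = 117.2 kips; rupture φR_n = 0.75×0.6×65×0.3125×12.5 = 114.3 kips; take 114.3 kips (rupture).
Tension yield (gross): A_g = 3.5625×0.3125 = 1.1133 in². φR_n = 0.90 × 50 × 1.1133 = 50.1 kips.
Governing: min(104.4, 114.3, 50.1) = 50.1 kips → gross-section yield.

50.1 kips (gross-section yield governs)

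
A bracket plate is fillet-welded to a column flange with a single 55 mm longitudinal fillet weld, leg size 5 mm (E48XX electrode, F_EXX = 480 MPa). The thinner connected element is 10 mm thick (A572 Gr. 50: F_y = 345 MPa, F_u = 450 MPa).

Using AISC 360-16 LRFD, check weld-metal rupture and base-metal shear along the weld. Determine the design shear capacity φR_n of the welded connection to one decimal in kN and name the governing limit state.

Weld metal: throat = 0.707×5 = 3.535 mm, L = 55 mm. φR_n = 0.75 × 0.6 × 480 × 3.535 × 55 = 42.0 kN.
Base metal shear (10 mm plate): yield φR_n = 1.0×0.6×345×10×55 = 113.9 kN; rupture φR_n = 0.75×0.6×450×10×55 = 111.4 kN; take 111.4 kN (rupture).
Governing: min(42.0, 111.4) = 42.0 kN → weld metal.

42.0 kN (weld metal governs)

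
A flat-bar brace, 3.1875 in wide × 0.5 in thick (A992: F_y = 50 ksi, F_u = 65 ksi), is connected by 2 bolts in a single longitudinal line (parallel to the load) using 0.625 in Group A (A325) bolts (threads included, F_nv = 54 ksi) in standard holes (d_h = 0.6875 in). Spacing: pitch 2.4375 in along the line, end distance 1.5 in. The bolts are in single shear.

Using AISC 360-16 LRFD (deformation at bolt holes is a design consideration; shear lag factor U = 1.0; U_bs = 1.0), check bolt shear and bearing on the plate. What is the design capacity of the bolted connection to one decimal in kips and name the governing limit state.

Bolt shear: A_b = π(0.625)²/4 = 0.3068 in². φR_n = 0.75 × 54 × 0.3068 × 2 × 1 = 24.9 kips.
Bearing (0.5 in plate, F_u = 65 ksi): end bolts L_c = 1.5 − 0.6875/2 = 1.15625, R_n = min(1.2×1.15625×0.5×65, 2.4×0.625×0.5×65) = 45.094 kips/bolt; interior L_c = 2.4375 − 0.6875 = 1.75, R_n = 48.75 kips/bolt. φR_n = 0.75 × (1×45.094 + 1×48.75) = 70.4 kips.
Governing: min(24.9, 70.4) = 24.9 kips → bolt shear.

24.9 kips (bolt shear governs)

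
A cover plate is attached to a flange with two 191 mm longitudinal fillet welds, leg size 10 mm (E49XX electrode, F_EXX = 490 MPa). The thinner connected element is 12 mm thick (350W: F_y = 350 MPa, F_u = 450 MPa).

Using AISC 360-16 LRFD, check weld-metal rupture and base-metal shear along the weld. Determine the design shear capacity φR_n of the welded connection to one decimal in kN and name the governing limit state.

595.5 kN (weld metal governs)

Weld metal: throat = 0.707×10 = 7.07 mm, L = 2×191 = 382 mm. φR_n = 0.75 × 0.6 × 490 × 7.07 × 382 = 595.5 kN.
Base metal shear (12 mm plate): yield φR_n = 1.0×0.6×350×12×382 = 962.6 kN; rupture φR_n = 0.75×0.6×450×12×382 = 928.3 kN; take 928.3 kN (rupture).
Governing: min(595.5, 928.3) = 595.5 kN → weld metal.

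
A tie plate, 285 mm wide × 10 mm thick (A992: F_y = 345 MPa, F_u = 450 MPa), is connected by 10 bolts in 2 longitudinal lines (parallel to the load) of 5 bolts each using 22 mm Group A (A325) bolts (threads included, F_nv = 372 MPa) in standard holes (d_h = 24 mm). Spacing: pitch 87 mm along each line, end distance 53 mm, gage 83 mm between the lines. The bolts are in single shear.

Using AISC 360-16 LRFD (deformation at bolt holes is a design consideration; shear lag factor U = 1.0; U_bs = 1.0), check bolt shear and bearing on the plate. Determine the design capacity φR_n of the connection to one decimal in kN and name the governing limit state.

1060.6 kN (bolt shear governs)

Bolt shear: A_b = π(22)²/4 = 380.13 mm². φR_n = 0.75 × 372 × 380.13 × 10 × 1 = 1060.6 kN.
Bearing (10 mm plate, F_u = 450 MPa): end bolts L_c = 53 − 24/2 = 41, R_n = min(1.2×41×10×450, 2.4×22×10×450) = 221.4 kN/bolt; interior L_c = 87 − 24 = 63, R_n = 237.6 kN/bolt. φR_n = 0.75 × (2×221.4 + 8×237.6) = 1757.7 kN.
Governing: min(1060.6, 1757.7) = 1060.6 kN → bolt shear.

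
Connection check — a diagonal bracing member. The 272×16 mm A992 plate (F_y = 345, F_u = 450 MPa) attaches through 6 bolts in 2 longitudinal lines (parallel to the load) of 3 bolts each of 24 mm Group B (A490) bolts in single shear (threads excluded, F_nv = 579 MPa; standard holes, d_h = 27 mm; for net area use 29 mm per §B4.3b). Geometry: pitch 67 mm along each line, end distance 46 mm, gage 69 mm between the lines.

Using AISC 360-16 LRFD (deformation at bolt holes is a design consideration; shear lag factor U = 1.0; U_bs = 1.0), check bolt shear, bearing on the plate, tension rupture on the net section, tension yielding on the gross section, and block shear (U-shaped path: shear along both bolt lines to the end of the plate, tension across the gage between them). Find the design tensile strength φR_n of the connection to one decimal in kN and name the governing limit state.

Bolt shear: A_b = π(24)²/4 = 452.39 mm². φR_n = 0.75 × 579 × 452.39 × 6 × 1 = 1178.7 kN.
Bearing (16 mm plate, F_u = 450 MPa): end bolts L_c = 46 − 27/2 = 32.5, R_n = min(1.2×32.5×16×450, 2.4×24×16×450) = 280.8 kN/bolt; interior L_c = 67 − 27 = 40, R_n = 345.6 kN/bolt. φR_n = 0.75 × (2×280.8 + 4×345.6) = 1458.0 kN.
Tension rupture (net): A_n = (272 − 2×29)×16 = 3424 mm² (U = 1.0, A_e = A_n). φR_n = 0.75 × 450 × 3424 = 1155.6 kN.
Tension yield (gross): A_g = 272×16 = 4352 mm². φR_n = 0.90 × 345 × 4352 = 1351.3 kN.
Block shear: shear path 2×[46+2×67] = 2×180 mm, A_gv = 5760, A_nv = 2×(180 − 2.5×29)×16 = 3440 mm²; tension across gage: (69 − 1×29)×16 = 640 mm². R_n = min(0.6×450×3440, 0.6×345×5760) + 1.0×450×640 = min(928.8, 1192.3) + 288 = 1216.8 kN. φR_n = 0.75 × 1216.8 = 912.6 kN.
Governing: min(1178.7, 1458.0, 1155.6, 1351.3, 912.6) = 912.6 kN → block shear.

912.6 kN (block shear governs)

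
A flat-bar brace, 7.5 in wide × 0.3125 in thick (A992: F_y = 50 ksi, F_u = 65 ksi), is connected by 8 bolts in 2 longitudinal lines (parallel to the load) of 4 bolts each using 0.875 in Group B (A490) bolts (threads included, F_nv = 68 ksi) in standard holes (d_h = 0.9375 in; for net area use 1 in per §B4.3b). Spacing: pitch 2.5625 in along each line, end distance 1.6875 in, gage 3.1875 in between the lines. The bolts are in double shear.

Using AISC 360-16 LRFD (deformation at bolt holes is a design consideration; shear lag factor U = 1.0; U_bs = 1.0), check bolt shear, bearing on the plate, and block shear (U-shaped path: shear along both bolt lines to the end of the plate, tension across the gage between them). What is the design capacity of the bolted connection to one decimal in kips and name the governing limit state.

140.7 kips (block shear governs)

Bolt shear: A_b = π(0.875)²/4 = 0.60132 in². φR_n = 0.75 × 68 × 0.60132 × 8 × 2 = 490.7 kips.
Bearing (0.3125 in plate, F_u = 65 ksi): end bolts L_c = 1.6875 − 0.9375/2 = 1.21875, R_n = min(1.2×1.21875×0.3125×65, 2.4×0.875×0.3125×65) = 29.707 kips/bolt; interior L_c = 2.5625 − 0.9375 = 1.625, R_n = 39.609 kips/bolt. φR_n = 0.75 × (2×29.707 + 6×39.609) = 222.8 kips.
Block shear: shear path 2×[1.6875+3×2.5625] = 2×9.375 in, A_gv = 5.8594, A_nv = 2×(9.375 − 3.5×1)×0.3125 = 3.6719 in²; tension across gage: (3.1875 − 1×1)×0.3125 = 0.68359 in². R_n = min(0.6×65×3.6719, 0.6×50×5.8594) + 1.0×65×0.68359 = min(143.2, 175.78) + 44.433 = 187.63 kips. φR_n = 0.75 × 187.63 = 140.7 kips.
Governing: min(490.7, 222.8, 140.7) = 140.7 kips → block shear.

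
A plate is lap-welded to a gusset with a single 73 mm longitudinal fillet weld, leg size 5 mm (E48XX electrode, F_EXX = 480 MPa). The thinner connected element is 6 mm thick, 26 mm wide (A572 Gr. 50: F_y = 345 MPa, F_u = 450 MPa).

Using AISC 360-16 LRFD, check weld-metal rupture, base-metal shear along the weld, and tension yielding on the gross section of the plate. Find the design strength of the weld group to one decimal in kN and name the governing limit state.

48.4 kN (gross-section yield governs)

Weld metal: throat = 0.707×5 = 3.535 mm, L = 73 mm. φR_n = 0.75 × 0.6 × 480 × 3.535 × 73 = 55.7 kN.
Base metal shear (6 mm plate): yield φR_n = 1.0×0.6×345×6×73 = 90.7 kN; rupture φR_n = 0.75×0.6×450×6×73 = 88.7 kN; take 88.7 kN (rupture).
Tension yield (gross): A_g = 26×6 = 156 mm². φR_n = 0.90 × 345 × 156 = 48.4 kN.
Governing: min(55.7, 88.7, 48.4) = 48.4 kN → gross-section yield.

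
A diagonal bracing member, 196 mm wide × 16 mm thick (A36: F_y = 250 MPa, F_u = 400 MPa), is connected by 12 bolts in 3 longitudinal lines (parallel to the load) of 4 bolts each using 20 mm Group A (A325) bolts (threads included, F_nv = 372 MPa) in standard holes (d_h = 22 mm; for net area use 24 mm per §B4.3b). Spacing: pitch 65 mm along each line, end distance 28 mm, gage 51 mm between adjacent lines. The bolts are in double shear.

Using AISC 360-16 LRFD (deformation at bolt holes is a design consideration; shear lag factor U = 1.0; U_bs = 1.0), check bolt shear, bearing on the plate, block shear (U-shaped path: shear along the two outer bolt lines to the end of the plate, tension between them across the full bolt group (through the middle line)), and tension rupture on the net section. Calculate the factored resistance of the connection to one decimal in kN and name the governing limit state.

Bolt shear: A_b = π(20)²/4 = 314.16 mm². φR_n = 0.75 × 372 × 314.16 × 12 × 2 = 2103.6 kN.
Bearing (16 mm plate, F_u = 400 MPa): end bolts L_c = 28 − 22/2 = 17, R_n = min(1.2×17×16×400, 2.4×20×16×400) = 130.56 kN/bolt; interior L_c = 65 − 22 = 43, R_n = 307.2 kN/bolt. φR_n = 0.75 × (3×130.56 + 9×307.2) = 2367.4 kN.
Block shear: shear path 2×[28+3×65] = 2×223 mm, A_gv = 7136, A_nv = 2×(223 − 3.5×24)×16 = 4448 mm²; tension across gage: (102 − 2×24)×16 = 864 mm². R_n = min(0.6×400×4448, 0.6×250×7136) + 1.0×400×864 = min(1067.5, 1070.4) + 345.6 = 1413.1 kN. φR_n = 0.75 × 1413.1 = 1059.8 kN.
Tension rupture (net): A_n = (196 − 3×24)×16 = 1984 mm² (U = 1.0, A_e = A_n). φR_n = 0.75 × 400 × 1984 = 595.2 kN.
Governing: min(2103.6, 2367.4, 1059.8, 595.2) = 595.2 kN → net-section rupture.

595.2 kN (net-section rupture governs)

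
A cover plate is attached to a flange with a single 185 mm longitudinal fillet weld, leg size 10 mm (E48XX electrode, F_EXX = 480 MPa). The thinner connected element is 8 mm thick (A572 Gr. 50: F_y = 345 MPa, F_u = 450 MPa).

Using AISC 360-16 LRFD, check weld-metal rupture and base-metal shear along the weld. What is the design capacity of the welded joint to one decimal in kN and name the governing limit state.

282.5 kN (weld metal governs)

Weld metal: throat = 0.707×10 = 7.07 mm, L = 185 mm. φR_n = 0.75 × 0.6 × 480 × 7.07 × 185 = 282.5 kN.
Base metal shear (8 mm plate): yield φR_n = 1.0×0.6×345×8×185 = 306.4 kN; rupture φR_n = 0.75×0.6×450×8×185 = 299.7 kN; take 299.7 kN (rupture).
Governing: min(282.5, 299.7) = 282.5 kN → weld metal.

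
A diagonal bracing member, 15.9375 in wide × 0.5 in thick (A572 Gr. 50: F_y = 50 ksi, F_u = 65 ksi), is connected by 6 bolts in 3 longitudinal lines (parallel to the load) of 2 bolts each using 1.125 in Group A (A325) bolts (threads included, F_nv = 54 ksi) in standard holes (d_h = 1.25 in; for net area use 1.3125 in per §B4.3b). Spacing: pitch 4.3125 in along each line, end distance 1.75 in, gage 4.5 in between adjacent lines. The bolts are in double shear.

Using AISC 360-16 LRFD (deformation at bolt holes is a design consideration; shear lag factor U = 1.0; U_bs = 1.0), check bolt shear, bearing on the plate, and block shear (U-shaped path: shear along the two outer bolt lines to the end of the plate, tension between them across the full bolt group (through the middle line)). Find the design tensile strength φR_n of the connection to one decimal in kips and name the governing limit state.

Bolt shear: A_b = π(1.125)²/4 = 0.99402 in². φR_n = 0.75 × 54 × 0.99402 × 6 × 2 = 483.1 kips.
Bearing (0.5 in plate, F_u = 65 ksi): end bolts L_c = 1.75 − 1.25/2 = 1.125, R_n = min(1.2×1.125×0.5×65, 2.4×1.125×0.5×65) = 43.875 kips/bolt; interior L_c = 4.3125 − 1.25 = 3.0625, R_n = 87.75 kips/bolt. φR_n = 0.75 × (3×43.875 + 3×87.75) = 296.2 kips.
Block shear: shear path 2×[1.75+1×4.3125] = 2×6.0625 in, A_gv = 6.0625, A_nv = 2×(6.0625 − 1.5×1.3125)×0.5 = 4.0938 in²; tension across gage: (9 − 2×1.3125)×0.5 = 3.1875 in². R_n = min(0.6×65×4.0938, 0.6×50×6.0625) + 1.0×65×3.1875 = min(159.66, 181.88) + 207.19 = 366.85 kips. φR_n = 0.75 × 366.85 = 275.1 kips.
Governing: min(483.1, 296.2, 275.1) = 275.1 kips → block shear.

275.1 kips (block shear governs)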